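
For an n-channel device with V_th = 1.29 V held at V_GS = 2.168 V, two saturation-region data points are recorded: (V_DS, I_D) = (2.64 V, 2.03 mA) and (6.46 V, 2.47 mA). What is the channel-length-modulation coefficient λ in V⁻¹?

With V_GS fixed, I_D ∝ (1 + λ V_DS) in saturation, so I_D2/I_D1 = (1 + λ V_DS2)/(1 + λ V_DS1).
2.47/2.03 = 1.217 = (1 + 6.46 λ)/(1 + 2.64 λ).
Solving: λ (I_D1 V_DS2 − I_D2 V_DS1) = I_D2 − I_D1, so λ = (2.47 − 2.03) / (2.03 × 6.46 − 2.47 × 2.64) = 0.44 / 6.59 = 0.0667 V⁻¹.

λ = 0.0667 V⁻¹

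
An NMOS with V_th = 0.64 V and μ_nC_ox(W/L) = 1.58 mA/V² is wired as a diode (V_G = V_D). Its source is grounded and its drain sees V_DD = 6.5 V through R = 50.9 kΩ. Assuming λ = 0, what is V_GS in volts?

V_GS = 1.01 V

With gate tied to drain, V_GS = V_DS ≥ V_GS − V_th, so the device is in saturation.
KCL at the drain: ½ k_n (V_GS − V_th)² = (V_DD − V_GS)/R.
Let x = V_GS − 0.64. Then 40.2 x² + x − 5.86 = 0, giving x = 0.37 V (positive root), so V_GS = 1.01 V.
I_D = (V_DD − V_GS)/R = (6.5 − 1.01) / 50.9 = 0.108 mA.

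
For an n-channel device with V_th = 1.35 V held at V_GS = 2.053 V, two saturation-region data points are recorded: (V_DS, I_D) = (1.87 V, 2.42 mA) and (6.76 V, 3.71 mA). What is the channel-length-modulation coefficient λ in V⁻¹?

λ = 0.137 V⁻¹

With V_GS fixed, I_D ∝ (1 + λ V_DS) in saturation, so I_D2/I_D1 = (1 + λ V_DS2)/(1 + λ V_DS1).
3.71/2.42 = 1.533 = (1 + 6.76 λ)/(1 + 1.87 λ).
Solving: λ (I_D1 V_DS2 − I_D2 V_DS1) = I_D2 − I_D1, so λ = (3.71 − 2.42) / (2.42 × 6.76 − 3.71 × 1.87) = 1.29 / 9.42 = 0.137 V⁻¹.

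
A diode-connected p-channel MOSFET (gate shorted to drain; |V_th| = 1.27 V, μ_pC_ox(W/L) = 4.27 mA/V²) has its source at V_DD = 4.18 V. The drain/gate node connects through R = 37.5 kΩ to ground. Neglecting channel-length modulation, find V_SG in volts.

With gate tied to drain, V_SG = V_SD ≥ V_SG − |V_th|, so the device is in saturation.
KCL at the drain: ½ k_p (V_SG − |V_th|)² = (V_DD − V_SG)/R.
Let x = V_SG − 1.27. Then 80.1 x² + x − 2.91 = 0, giving x = 0.185 V (positive root), so V_SG = 1.45 V.
I_D = (V_DD − V_SG)/R = (4.18 − 1.45) / 37.5 = 0.0727 mA.

V_SG = 1.45 V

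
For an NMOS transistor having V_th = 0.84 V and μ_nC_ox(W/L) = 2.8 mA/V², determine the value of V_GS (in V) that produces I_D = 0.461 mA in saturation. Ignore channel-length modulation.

In saturation I_D = ½ k_n (V_GS − V_th)², so V_GS − V_th = √(2 I_D / k_n) = √(2 × 0.461 / 2.8) = 0.574 V.
V_GS = 0.84 + 0.574 = 1.41 V.

V_GS = 1.41 V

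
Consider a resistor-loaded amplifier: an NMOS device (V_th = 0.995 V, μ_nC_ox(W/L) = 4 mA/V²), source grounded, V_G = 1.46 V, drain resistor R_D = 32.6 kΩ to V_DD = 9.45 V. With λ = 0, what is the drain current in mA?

I_D = 0.284 mA

V_GS = V_G = 1.46 V, so V_ov = 1.46 − 0.995 = 0.465 V.
Assume saturation: I_D = ½ k_n V_ov² = 0.5 × 4 × 0.465² = 0.432 mA, giving V_DS = V_DD − I_D R_D = 9.45 − 0.432 × 32.6 = -4.65 V.
But -4.65 V < V_ov = 0.465 V, so the device is actually in triode.
In triode I_D = k_n[V_ov V_DS − ½ V_DS²] and I_D = (V_DD − V_DS)/R_D. Equating: 65.2 V_DS² − 61.64 V_DS + 9.45 = 0, giving V_DS = 0.193 V (the root below V_ov).
I_D = (9.45 − 0.193) / 32.6 = 0.284 mA.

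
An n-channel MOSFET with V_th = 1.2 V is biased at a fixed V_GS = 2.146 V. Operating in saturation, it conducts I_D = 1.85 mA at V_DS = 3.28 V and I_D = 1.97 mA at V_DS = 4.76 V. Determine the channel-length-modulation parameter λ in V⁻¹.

λ = 0.0512 V⁻¹

With V_GS fixed, I_D ∝ (1 + λ V_DS) in saturation, so I_D2/I_D1 = (1 + λ V_DS2)/(1 + λ V_DS1).
1.97/1.85 = 1.065 = (1 + 4.76 λ)/(1 + 3.28 λ).
Solving: λ (I_D1 V_DS2 − I_D2 V_DS1) = I_D2 − I_D1, so λ = (1.97 − 1.85) / (1.85 × 4.76 − 1.97 × 3.28) = 0.12 / 2.34 = 0.0512 V⁻¹.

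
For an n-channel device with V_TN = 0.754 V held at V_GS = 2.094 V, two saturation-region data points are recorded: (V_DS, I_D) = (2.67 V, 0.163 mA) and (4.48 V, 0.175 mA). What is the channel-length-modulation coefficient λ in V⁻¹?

λ = 0.0456 V⁻¹

With V_GS fixed, I_D ∝ (1 + λ V_DS) in saturation, so I_D2/I_D1 = (1 + λ V_DS2)/(1 + λ V_DS1).
0.175/0.163 = 1.074 = (1 + 4.48 λ)/(1 + 2.67 λ).
Solving: λ (I_D1 V_DS2 − I_D2 V_DS1) = I_D2 − I_D1, so λ = (0.175 − 0.163) / (0.163 × 4.48 − 0.175 × 2.67) = 0.012 / 0.263 = 0.0456 V⁻¹.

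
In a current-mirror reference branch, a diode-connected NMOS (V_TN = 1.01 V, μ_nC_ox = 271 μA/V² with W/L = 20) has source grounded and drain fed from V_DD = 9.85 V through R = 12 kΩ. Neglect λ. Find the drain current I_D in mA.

With gate tied to drain, V_GS = V_DS ≥ V_GS − V_TN, so the device is in saturation.
k_n = μ_nC_ox · (W/L) = 5.42 mA/V².
KCL at the drain: ½ k_n (V_GS − V_TN)² = (V_DD − V_GS)/R.
Let x = V_GS − 1.01. Then 32.5 x² + x − 8.84 = 0, giving x = 0.506 V (positive root), so V_GS = 1.52 V.
I_D = (V_DD − V_GS)/R = (9.85 − 1.52) / 12 = 0.694 mA.

I_D = 0.694 mA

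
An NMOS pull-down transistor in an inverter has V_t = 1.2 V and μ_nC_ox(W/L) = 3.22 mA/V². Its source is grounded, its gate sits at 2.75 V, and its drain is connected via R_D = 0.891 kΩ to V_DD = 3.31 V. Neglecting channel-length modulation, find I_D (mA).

V_GS = V_G = 2.75 V, so V_ov = 2.75 − 1.2 = 1.55 V.
Assume saturation: I_D = ½ k_n V_ov² = 0.5 × 3.22 × 1.55² = 3.87 mA, giving V_DS = V_DD − I_D R_D = 3.31 − 3.87 × 0.891 = -0.136 V.
But -0.136 V < V_ov = 1.55 V, so the device is actually in triode.
In triode I_D = k_n[V_ov V_DS − ½ V_DS²] and I_D = (V_DD − V_DS)/R_D. Equating: 1.43 V_DS² − 5.447 V_DS + 3.31 = 0, giving V_DS = 0.76 V (the root below V_ov).
I_D = (3.31 − 0.76) / 0.891 = 2.86 mA.

I_D = 2.86 mA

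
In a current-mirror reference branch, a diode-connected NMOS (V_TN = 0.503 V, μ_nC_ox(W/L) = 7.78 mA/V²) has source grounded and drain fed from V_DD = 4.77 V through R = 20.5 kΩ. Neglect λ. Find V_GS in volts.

V_GS = 0.728 V

With gate tied to drain, V_GS = V_DS ≥ V_GS − V_TN, so the device is in saturation.
KCL at the drain: ½ k_n (V_GS − V_TN)² = (V_DD − V_GS)/R.
Let x = V_GS − 0.503. Then 79.7 x² + x − 4.267 = 0, giving x = 0.225 V (positive root), so V_GS = 0.728 V.
I_D = (V_DD − V_GS)/R = (4.77 − 0.728) / 20.5 = 0.197 mA.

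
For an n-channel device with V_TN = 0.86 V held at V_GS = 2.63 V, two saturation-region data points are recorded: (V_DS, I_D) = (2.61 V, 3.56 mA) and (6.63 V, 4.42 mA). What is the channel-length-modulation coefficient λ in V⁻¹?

λ = 0.0713 V⁻¹

With V_GS fixed, I_D ∝ (1 + λ V_DS) in saturation, so I_D2/I_D1 = (1 + λ V_DS2)/(1 + λ V_DS1).
4.42/3.56 = 1.242 = (1 + 6.63 λ)/(1 + 2.61 λ).
Solving: λ (I_D1 V_DS2 − I_D2 V_DS1) = I_D2 − I_D1, so λ = (4.42 − 3.56) / (3.56 × 6.63 − 4.42 × 2.61) = 0.86 / 12.1 = 0.0713 V⁻¹.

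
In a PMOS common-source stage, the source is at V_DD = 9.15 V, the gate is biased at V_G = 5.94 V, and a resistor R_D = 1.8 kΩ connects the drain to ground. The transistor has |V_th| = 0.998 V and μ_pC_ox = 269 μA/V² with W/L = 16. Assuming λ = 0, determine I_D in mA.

V_SG = V_DD − V_G = 9.15 − 5.94 = 3.21 V, so V_ov = 3.21 − 0.998 = 2.21 V.
k_p = μ_pC_ox · (W/L) = 4.304 mA/V².
Assume saturation: I_D = ½ k_p V_ov² = 0.5 × 4.304 × 2.21² = 10.5 mA, giving V_SD = V_DD − I_D R_D = 9.15 − 10.5 × 1.8 = -9.8 V.
But -9.8 V < V_ov = 2.21 V, so the device is actually in triode.
In triode I_D = k_p[V_ov V_SD − ½ V_SD²] and I_D = (V_DD − V_SD)/R_D. Equating: 3.87 V_SD² − 18.14 V_SD + 9.15 = 0, giving V_SD = 0.575 V (the root below V_ov).
I_D = (9.15 − 0.575) / 1.8 = 4.76 mA.

I_D = 4.76 mA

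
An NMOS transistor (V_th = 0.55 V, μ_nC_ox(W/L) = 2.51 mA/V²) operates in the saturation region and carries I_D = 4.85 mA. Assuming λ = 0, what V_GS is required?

In saturation I_D = ½ k_n (V_GS − V_th)², so V_GS − V_th = √(2 I_D / k_n) = √(2 × 4.85 / 2.51) = 1.97 V.
V_GS = 0.55 + 1.97 = 2.52 V.

V_GS = 2.52 V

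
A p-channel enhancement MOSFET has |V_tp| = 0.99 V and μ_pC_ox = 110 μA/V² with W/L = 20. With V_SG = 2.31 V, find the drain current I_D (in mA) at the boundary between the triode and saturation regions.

At the boundary V_SD = V_ov = V_SG − |V_tp| = 2.31 − 0.99 = 1.32 V.
k_p = μ_pC_ox · (W/L) = 2.2 mA/V².
I_D = ½ k_p V_ov² = 0.5 × 2.2 × 1.32² = 1.92 mA.

I_D = 1.92 mA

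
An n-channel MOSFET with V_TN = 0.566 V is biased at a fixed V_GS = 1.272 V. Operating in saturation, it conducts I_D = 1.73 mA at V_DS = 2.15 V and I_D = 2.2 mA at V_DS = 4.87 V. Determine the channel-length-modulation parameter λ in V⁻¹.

With V_GS fixed, I_D ∝ (1 + λ V_DS) in saturation, so I_D2/I_D1 = (1 + λ V_DS2)/(1 + λ V_DS1).
2.2/1.73 = 1.272 = (1 + 4.87 λ)/(1 + 2.15 λ).
Solving: λ (I_D1 V_DS2 − I_D2 V_DS1) = I_D2 − I_D1, so λ = (2.2 − 1.73) / (1.73 × 4.87 − 2.2 × 2.15) = 0.47 / 3.7 = 0.127 V⁻¹.

λ = 0.127 V⁻¹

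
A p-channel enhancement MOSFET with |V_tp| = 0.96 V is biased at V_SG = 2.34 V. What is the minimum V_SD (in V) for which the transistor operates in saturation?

The boundary between triode and saturation is V_SD = V_SG − |V_tp| = V_ov.
V_ov = 2.34 − 0.96 = 1.38 V.

V_SD,sat = 1.38 V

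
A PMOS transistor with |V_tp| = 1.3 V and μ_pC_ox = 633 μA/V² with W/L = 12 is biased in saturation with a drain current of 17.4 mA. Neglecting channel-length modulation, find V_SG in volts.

V_SG = 3.44 V

k_p = μ_pC_ox · (W/L) = 7.596 mA/V².
In saturation I_D = ½ k_p (V_SG − |V_tp|)², so V_SG − |V_tp| = √(2 I_D / k_p) = √(2 × 17.4 / 7.596) = 2.14 V.
V_SG = 1.3 + 2.14 = 3.44 V.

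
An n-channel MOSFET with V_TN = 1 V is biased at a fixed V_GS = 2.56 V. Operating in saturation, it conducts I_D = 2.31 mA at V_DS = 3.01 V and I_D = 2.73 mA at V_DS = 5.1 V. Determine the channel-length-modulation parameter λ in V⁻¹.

λ = 0.118 V⁻¹

With V_GS fixed, I_D ∝ (1 + λ V_DS) in saturation, so I_D2/I_D1 = (1 + λ V_DS2)/(1 + λ V_DS1).
2.73/2.31 = 1.182 = (1 + 5.1 λ)/(1 + 3.01 λ).
Solving: λ (I_D1 V_DS2 − I_D2 V_DS1) = I_D2 − I_D1, so λ = (2.73 − 2.31) / (2.31 × 5.1 − 2.73 × 3.01) = 0.42 / 3.56 = 0.118 V⁻¹.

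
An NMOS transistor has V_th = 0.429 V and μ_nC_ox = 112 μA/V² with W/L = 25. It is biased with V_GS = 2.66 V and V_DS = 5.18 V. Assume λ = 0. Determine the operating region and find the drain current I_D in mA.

Saturation; I_D = 6.97 mA

k_n = μ_nC_ox · (W/L) = 2.8 mA/V².
V_ov = V_GS − V_th = 2.66 − 0.429 = 2.23 V.
Since V_DS = 5.18 V ≥ V_ov = 2.23 V, the device is in saturation.
I_D = ½ k_n V_ov² = 0.5 × 2.8 × 2.23² = 6.97 mA.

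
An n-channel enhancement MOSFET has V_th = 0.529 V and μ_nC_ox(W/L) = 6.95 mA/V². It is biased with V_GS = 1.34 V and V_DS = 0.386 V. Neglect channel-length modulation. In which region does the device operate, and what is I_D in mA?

V_ov = V_GS − V_th = 1.34 − 0.529 = 0.811 V.
Since V_DS = 0.386 V < V_ov = 0.811 V, the device is in the triode region.
I_D = k_n [V_ov · V_DS − ½ V_DS²] = 6.95 × [0.811 × 0.386 − 0.5 × 0.386²] = 1.66 mA.

Triode; I_D = 1.66 mA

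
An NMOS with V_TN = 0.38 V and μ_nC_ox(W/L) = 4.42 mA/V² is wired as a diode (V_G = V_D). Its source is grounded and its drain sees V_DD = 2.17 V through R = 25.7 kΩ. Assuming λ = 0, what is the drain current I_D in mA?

With gate tied to drain, V_GS = V_DS ≥ V_GS − V_TN, so the device is in saturation.
KCL at the drain: ½ k_n (V_GS − V_TN)² = (V_DD − V_GS)/R.
Let x = V_GS − 0.38. Then 56.8 x² + x − 1.79 = 0, giving x = 0.169 V (positive root), so V_GS = 0.549 V.
I_D = (V_DD − V_GS)/R = (2.17 − 0.549) / 25.7 = 0.0631 mA.

I_D = 0.0631 mA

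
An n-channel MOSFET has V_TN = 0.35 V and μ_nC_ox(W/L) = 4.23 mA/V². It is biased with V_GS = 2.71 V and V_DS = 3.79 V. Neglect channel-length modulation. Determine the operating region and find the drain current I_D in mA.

V_ov = V_GS − V_TN = 2.71 − 0.35 = 2.36 V.
Since V_DS = 3.79 V ≥ V_ov = 2.36 V, the device is in saturation.
I_D = ½ k_n V_ov² = 0.5 × 4.23 × 2.36² = 11.8 mA.

Saturation; I_D = 11.8 mA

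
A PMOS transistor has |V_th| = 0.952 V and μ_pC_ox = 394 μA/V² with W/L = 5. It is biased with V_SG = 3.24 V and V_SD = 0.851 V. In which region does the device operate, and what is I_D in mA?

k_p = μ_pC_ox · (W/L) = 1.97 mA/V².
V_ov = V_SG − |V_th| = 3.24 − 0.952 = 2.29 V.
Since V_SD = 0.851 V < V_ov = 2.29 V, the device is in the triode region.
I_D = k_p [V_ov · V_SD − ½ V_SD²] = 1.97 × [2.29 × 0.851 − 0.5 × 0.851²] = 3.12 mA.

Triode; I_D = 3.12 mA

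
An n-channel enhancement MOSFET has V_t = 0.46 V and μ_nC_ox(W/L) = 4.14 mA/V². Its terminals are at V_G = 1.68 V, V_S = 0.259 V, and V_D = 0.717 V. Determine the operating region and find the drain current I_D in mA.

V_GS = V_G − V_S = 1.68 − 0.259 = 1.42 V; V_DS = V_D − V_S = 0.717 − 0.259 = 0.458 V.
V_ov = V_GS − V_t = 1.42 − 0.46 = 0.961 V.
Since V_DS = 0.458 V < V_ov = 0.961 V, the device is in the triode region.
I_D = k_n [V_ov · V_DS − ½ V_DS²] = 4.14 × [0.961 × 0.458 − 0.5 × 0.458²] = 1.39 mA.

Triode; I_D = 1.39 mA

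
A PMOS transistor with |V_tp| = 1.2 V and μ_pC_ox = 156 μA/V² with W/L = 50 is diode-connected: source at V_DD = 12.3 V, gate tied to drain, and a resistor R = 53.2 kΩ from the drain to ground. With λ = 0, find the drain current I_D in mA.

With gate tied to drain, V_SG = V_SD ≥ V_SG − |V_tp|, so the device is in saturation.
k_p = μ_pC_ox · (W/L) = 7.8 mA/V².
KCL at the drain: ½ k_p (V_SG − |V_tp|)² = (V_DD − V_SG)/R.
Let x = V_SG − 1.2. Then 207 x² + x − 11.1 = 0, giving x = 0.229 V (positive root), so V_SG = 1.43 V.
I_D = (V_DD − V_SG)/R = (12.3 − 1.43) / 53.2 = 0.204 mA.

I_D = 0.204 mA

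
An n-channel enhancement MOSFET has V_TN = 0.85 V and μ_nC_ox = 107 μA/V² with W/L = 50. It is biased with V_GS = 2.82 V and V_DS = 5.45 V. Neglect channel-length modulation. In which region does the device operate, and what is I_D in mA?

Saturation; I_D = 10.4 mA

k_n = μ_nC_ox · (W/L) = 5.35 mA/V².
V_ov = V_GS − V_TN = 2.82 − 0.85 = 1.97 V.
Since V_DS = 5.45 V ≥ V_ov = 1.97 V, the device is in saturation.
I_D = ½ k_n V_ov² = 0.5 × 5.35 × 1.97² = 10.4 mA.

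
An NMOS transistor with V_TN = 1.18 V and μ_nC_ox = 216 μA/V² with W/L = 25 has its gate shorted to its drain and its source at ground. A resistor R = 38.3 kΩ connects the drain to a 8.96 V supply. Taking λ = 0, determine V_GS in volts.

With gate tied to drain, V_GS = V_DS ≥ V_GS − V_TN, so the device is in saturation.
k_n = μ_nC_ox · (W/L) = 5.4 mA/V².
KCL at the drain: ½ k_n (V_GS − V_TN)² = (V_DD − V_GS)/R.
Let x = V_GS − 1.18. Then 103 x² + x − 7.78 = 0, giving x = 0.269 V (positive root), so V_GS = 1.45 V.
I_D = (V_DD − V_GS)/R = (8.96 − 1.45) / 38.3 = 0.196 mA.

V_GS = 1.45 V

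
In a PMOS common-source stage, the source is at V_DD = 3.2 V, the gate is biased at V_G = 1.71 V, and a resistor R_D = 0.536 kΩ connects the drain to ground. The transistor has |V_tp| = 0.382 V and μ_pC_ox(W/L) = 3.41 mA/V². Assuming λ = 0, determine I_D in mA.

V_SG = V_DD − V_G = 3.2 − 1.71 = 1.49 V, so V_ov = 1.49 − 0.382 = 1.11 V.
Assume saturation: I_D = ½ k_p V_ov² = 0.5 × 3.41 × 1.11² = 2.09 mA, giving V_SD = V_DD − I_D R_D = 3.2 − 2.09 × 0.536 = 2.08 V.
V_SD = 2.08 V ≥ V_ov = 1.11 V, confirming saturation.

I_D = 2.09 mA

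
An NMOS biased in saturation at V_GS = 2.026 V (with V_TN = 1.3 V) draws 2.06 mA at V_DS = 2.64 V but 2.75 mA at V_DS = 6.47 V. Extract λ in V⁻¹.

λ = 0.114 V⁻¹

With V_GS fixed, I_D ∝ (1 + λ V_DS) in saturation, so I_D2/I_D1 = (1 + λ V_DS2)/(1 + λ V_DS1).
2.75/2.06 = 1.335 = (1 + 6.47 λ)/(1 + 2.64 λ).
Solving: λ (I_D1 V_DS2 − I_D2 V_DS1) = I_D2 − I_D1, so λ = (2.75 − 2.06) / (2.06 × 6.47 − 2.75 × 2.64) = 0.69 / 6.07 = 0.114 V⁻¹.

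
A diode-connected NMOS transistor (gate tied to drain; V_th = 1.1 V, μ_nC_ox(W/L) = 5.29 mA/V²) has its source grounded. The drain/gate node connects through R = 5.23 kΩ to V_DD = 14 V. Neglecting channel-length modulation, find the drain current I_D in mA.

With gate tied to drain, V_GS = V_DS ≥ V_GS − V_th, so the device is in saturation.
KCL at the drain: ½ k_n (V_GS − V_th)² = (V_DD − V_GS)/R.
Let x = V_GS − 1.1. Then 13.8 x² + x − 12.9 = 0, giving x = 0.93 V (positive root), so V_GS = 2.03 V.
I_D = (V_DD − V_GS)/R = (14 − 2.03) / 5.23 = 2.29 mA.

I_D = 2.29 mA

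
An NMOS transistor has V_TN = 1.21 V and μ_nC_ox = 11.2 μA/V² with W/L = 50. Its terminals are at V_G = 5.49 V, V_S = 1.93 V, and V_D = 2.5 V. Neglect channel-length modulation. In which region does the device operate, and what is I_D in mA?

Triode; I_D = 0.659 mA

V_GS = V_G − V_S = 5.49 − 1.93 = 3.56 V; V_DS = V_D − V_S = 2.5 − 1.93 = 0.57 V.
k_n = μ_nC_ox · (W/L) = 0.56 mA/V².
V_ov = V_GS − V_TN = 3.56 − 1.21 = 2.35 V.
Since V_DS = 0.57 V < V_ov = 2.35 V, the device is in the triode region.
I_D = k_n [V_ov · V_DS − ½ V_DS²] = 0.56 × [2.35 × 0.57 − 0.5 × 0.57²] = 0.659 mA.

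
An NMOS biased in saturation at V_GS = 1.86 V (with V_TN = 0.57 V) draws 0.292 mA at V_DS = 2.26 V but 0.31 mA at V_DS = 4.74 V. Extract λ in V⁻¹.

With V_GS fixed, I_D ∝ (1 + λ V_DS) in saturation, so I_D2/I_D1 = (1 + λ V_DS2)/(1 + λ V_DS1).
0.31/0.292 = 1.062 = (1 + 4.74 λ)/(1 + 2.26 λ).
Solving: λ (I_D1 V_DS2 − I_D2 V_DS1) = I_D2 − I_D1, so λ = (0.31 − 0.292) / (0.292 × 4.74 − 0.31 × 2.26) = 0.018 / 0.683 = 0.0263 V⁻¹.

λ = 0.0263 V⁻¹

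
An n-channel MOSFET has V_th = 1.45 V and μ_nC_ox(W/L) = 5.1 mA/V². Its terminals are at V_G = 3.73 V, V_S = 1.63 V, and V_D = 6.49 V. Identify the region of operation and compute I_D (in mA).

Saturation; I_D = 1.08 mA

V_GS = V_G − V_S = 3.73 − 1.63 = 2.1 V; V_DS = V_D − V_S = 6.49 − 1.63 = 4.86 V.
V_ov = V_GS − V_th = 2.1 − 1.45 = 0.65 V.
Since V_DS = 4.86 V ≥ V_ov = 0.65 V, the device is in saturation.
I_D = ½ k_n V_ov² = 0.5 × 5.1 × 0.65² = 1.08 mA.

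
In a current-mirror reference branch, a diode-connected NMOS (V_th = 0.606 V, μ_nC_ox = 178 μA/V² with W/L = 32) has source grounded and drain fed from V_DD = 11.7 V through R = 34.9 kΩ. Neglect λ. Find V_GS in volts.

V_GS = 0.935 V

With gate tied to drain, V_GS = V_DS ≥ V_GS − V_th, so the device is in saturation.
k_n = μ_nC_ox · (W/L) = 5.696 mA/V².
KCL at the drain: ½ k_n (V_GS − V_th)² = (V_DD − V_GS)/R.
Let x = V_GS − 0.606. Then 99.4 x² + x − 11.09 = 0, giving x = 0.329 V (positive root), so V_GS = 0.935 V.
I_D = (V_DD − V_GS)/R = (11.7 − 0.935) / 34.9 = 0.308 mA.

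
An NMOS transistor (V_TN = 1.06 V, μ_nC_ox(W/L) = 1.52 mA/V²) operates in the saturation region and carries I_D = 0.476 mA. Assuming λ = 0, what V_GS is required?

In saturation I_D = ½ k_n (V_GS − V_TN)², so V_GS − V_TN = √(2 I_D / k_n) = √(2 × 0.476 / 1.52) = 0.791 V.
V_GS = 1.06 + 0.791 = 1.85 V.

V_GS = 1.85 V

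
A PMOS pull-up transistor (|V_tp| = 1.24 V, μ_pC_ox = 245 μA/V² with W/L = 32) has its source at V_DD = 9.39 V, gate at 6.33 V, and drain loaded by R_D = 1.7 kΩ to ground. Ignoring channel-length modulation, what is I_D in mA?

I_D = 5.28 mA

V_SG = V_DD − V_G = 9.39 − 6.33 = 3.06 V, so V_ov = 3.06 − 1.24 = 1.82 V.
k_p = μ_pC_ox · (W/L) = 7.84 mA/V².
Assume saturation: I_D = ½ k_p V_ov² = 0.5 × 7.84 × 1.82² = 13 mA, giving V_SD = V_DD − I_D R_D = 9.39 − 13 × 1.7 = -12.7 V.
But -12.7 V < V_ov = 1.82 V, so the device is actually in triode.
In triode I_D = k_p[V_ov V_SD − ½ V_SD²] and I_D = (V_DD − V_SD)/R_D. Equating: 6.66 V_SD² − 25.26 V_SD + 9.39 = 0, giving V_SD = 0.418 V (the root below V_ov).
I_D = (9.39 − 0.418) / 1.7 = 5.28 mA.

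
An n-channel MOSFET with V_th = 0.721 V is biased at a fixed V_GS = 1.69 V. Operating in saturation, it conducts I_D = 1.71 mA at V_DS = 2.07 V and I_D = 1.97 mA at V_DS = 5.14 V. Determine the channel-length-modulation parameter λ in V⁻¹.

λ = 0.0552 V⁻¹

With V_GS fixed, I_D ∝ (1 + λ V_DS) in saturation, so I_D2/I_D1 = (1 + λ V_DS2)/(1 + λ V_DS1).
1.97/1.71 = 1.152 = (1 + 5.14 λ)/(1 + 2.07 λ).
Solving: λ (I_D1 V_DS2 − I_D2 V_DS1) = I_D2 − I_D1, so λ = (1.97 − 1.71) / (1.71 × 5.14 − 1.97 × 2.07) = 0.26 / 4.71 = 0.0552 V⁻¹.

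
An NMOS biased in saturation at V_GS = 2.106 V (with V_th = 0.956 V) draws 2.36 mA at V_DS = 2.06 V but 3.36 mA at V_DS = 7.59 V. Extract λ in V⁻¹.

λ = 0.0910 V⁻¹

With V_GS fixed, I_D ∝ (1 + λ V_DS) in saturation, so I_D2/I_D1 = (1 + λ V_DS2)/(1 + λ V_DS1).
3.36/2.36 = 1.424 = (1 + 7.59 λ)/(1 + 2.06 λ).
Solving: λ (I_D1 V_DS2 − I_D2 V_DS1) = I_D2 − I_D1, so λ = (3.36 − 2.36) / (2.36 × 7.59 − 3.36 × 2.06) = 1 / 11 = 0.091 V⁻¹.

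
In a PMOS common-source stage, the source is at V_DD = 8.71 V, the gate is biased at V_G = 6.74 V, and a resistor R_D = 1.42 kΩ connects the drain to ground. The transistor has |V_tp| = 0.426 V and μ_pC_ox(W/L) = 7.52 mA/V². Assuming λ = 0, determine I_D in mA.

V_SG = V_DD − V_G = 8.71 − 6.74 = 1.97 V, so V_ov = 1.97 − 0.426 = 1.54 V.
Assume saturation: I_D = ½ k_p V_ov² = 0.5 × 7.52 × 1.54² = 8.96 mA, giving V_SD = V_DD − I_D R_D = 8.71 − 8.96 × 1.42 = -4.02 V.
But -4.02 V < V_ov = 1.54 V, so the device is actually in triode.
In triode I_D = k_p[V_ov V_SD − ½ V_SD²] and I_D = (V_DD − V_SD)/R_D. Equating: 5.34 V_SD² − 17.49 V_SD + 8.71 = 0, giving V_SD = 0.613 V (the root below V_ov).
I_D = (8.71 − 0.613) / 1.42 = 5.7 mA.

I_D = 5.70 mA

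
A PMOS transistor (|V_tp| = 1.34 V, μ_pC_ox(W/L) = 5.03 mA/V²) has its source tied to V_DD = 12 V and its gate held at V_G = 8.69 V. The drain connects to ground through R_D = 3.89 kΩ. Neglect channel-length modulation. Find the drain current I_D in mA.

I_D = 3.00 mA

V_SG = V_DD − V_G = 12 − 8.69 = 3.31 V, so V_ov = 3.31 − 1.34 = 1.97 V.
Assume saturation: I_D = ½ k_p V_ov² = 0.5 × 5.03 × 1.97² = 9.76 mA, giving V_SD = V_DD − I_D R_D = 12 − 9.76 × 3.89 = -26 V.
But -26 V < V_ov = 1.97 V, so the device is actually in triode.
In triode I_D = k_p[V_ov V_SD − ½ V_SD²] and I_D = (V_DD − V_SD)/R_D. Equating: 9.78 V_SD² − 39.55 V_SD + 12 = 0, giving V_SD = 0.33 V (the root below V_ov).
I_D = (12 − 0.33) / 3.89 = 3 mA.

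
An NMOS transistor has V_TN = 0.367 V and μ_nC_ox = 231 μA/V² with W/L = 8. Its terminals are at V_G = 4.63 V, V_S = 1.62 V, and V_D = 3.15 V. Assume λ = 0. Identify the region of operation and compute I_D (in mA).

Triode; I_D = 5.31 mA

V_GS = V_G − V_S = 4.63 − 1.62 = 3.01 V; V_DS = V_D − V_S = 3.15 − 1.62 = 1.53 V.
k_n = μ_nC_ox · (W/L) = 1.848 mA/V².
V_ov = V_GS − V_TN = 3.01 − 0.367 = 2.64 V.
Since V_DS = 1.53 V < V_ov = 2.64 V, the device is in the triode region.
I_D = k_n [V_ov · V_DS − ½ V_DS²] = 1.848 × [2.64 × 1.53 − 0.5 × 1.53²] = 5.31 mA.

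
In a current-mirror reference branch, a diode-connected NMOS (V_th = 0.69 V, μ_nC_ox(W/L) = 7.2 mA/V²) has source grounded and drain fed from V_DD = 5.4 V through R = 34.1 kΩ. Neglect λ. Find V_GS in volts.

V_GS = 0.882 V

With gate tied to drain, V_GS = V_DS ≥ V_GS − V_th, so the device is in saturation.
KCL at the drain: ½ k_n (V_GS − V_th)² = (V_DD − V_GS)/R.
Let x = V_GS − 0.69. Then 123 x² + x − 4.71 = 0, giving x = 0.192 V (positive root), so V_GS = 0.882 V.
I_D = (V_DD − V_GS)/R = (5.4 − 0.882) / 34.1 = 0.132 mA.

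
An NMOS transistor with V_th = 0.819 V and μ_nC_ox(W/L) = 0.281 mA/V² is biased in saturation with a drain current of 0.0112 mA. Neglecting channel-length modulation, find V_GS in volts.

In saturation I_D = ½ k_n (V_GS − V_th)², so V_GS − V_th = √(2 I_D / k_n) = √(2 × 0.0112 / 0.281) = 0.282 V.
V_GS = 0.819 + 0.282 = 1.1 V.

V_GS = 1.10 V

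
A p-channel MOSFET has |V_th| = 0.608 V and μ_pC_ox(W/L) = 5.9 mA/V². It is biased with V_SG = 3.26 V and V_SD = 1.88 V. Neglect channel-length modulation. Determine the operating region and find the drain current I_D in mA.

Triode; I_D = 19.0 mA

V_ov = V_SG − |V_th| = 3.26 − 0.608 = 2.65 V.
Since V_SD = 1.88 V < V_ov = 2.65 V, the device is in the triode region.
I_D = k_p [V_ov · V_SD − ½ V_SD²] = 5.9 × [2.65 × 1.88 − 0.5 × 1.88²] = 19 mA.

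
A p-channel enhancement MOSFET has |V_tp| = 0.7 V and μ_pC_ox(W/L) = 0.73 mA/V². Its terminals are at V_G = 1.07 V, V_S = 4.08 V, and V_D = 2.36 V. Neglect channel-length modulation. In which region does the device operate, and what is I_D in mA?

Triode; I_D = 1.82 mA

V_SG = V_S − V_G = 4.08 − 1.07 = 3.01 V; V_SD = V_S − V_D = 4.08 − 2.36 = 1.72 V.
V_ov = V_SG − |V_tp| = 3.01 − 0.7 = 2.31 V.
Since V_SD = 1.72 V < V_ov = 2.31 V, the device is in the triode region.
I_D = k_p [V_ov · V_SD − ½ V_SD²] = 0.73 × [2.31 × 1.72 − 0.5 × 1.72²] = 1.82 mA.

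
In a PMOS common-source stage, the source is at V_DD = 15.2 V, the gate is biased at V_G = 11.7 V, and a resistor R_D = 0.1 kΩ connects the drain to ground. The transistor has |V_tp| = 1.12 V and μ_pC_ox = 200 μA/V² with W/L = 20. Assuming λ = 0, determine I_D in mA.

I_D = 11.3 mA

V_SG = V_DD − V_G = 15.2 − 11.7 = 3.5 V, so V_ov = 3.5 − 1.12 = 2.38 V.
k_p = μ_pC_ox · (W/L) = 4 mA/V².
Assume saturation: I_D = ½ k_p V_ov² = 0.5 × 4 × 2.38² = 11.3 mA, giving V_SD = V_DD − I_D R_D = 15.2 − 11.3 × 0.1 = 14.1 V.
V_SD = 14.1 V ≥ V_ov = 2.38 V, confirming saturation.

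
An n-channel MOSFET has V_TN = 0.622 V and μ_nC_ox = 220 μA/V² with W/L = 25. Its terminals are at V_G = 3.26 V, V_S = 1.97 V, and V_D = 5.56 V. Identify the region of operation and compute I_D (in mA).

V_GS = V_G − V_S = 3.26 − 1.97 = 1.29 V; V_DS = V_D − V_S = 5.56 − 1.97 = 3.59 V.
k_n = μ_nC_ox · (W/L) = 5.5 mA/V².
V_ov = V_GS − V_TN = 1.29 − 0.622 = 0.668 V.
Since V_DS = 3.59 V ≥ V_ov = 0.668 V, the device is in saturation.
I_D = ½ k_n V_ov² = 0.5 × 5.5 × 0.668² = 1.23 mA.

Saturation; I_D = 1.23 mA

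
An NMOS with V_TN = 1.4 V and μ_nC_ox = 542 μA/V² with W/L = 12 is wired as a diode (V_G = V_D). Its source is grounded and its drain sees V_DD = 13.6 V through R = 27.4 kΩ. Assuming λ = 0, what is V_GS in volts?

V_GS = 1.76 V

With gate tied to drain, V_GS = V_DS ≥ V_GS − V_TN, so the device is in saturation.
k_n = μ_nC_ox · (W/L) = 6.504 mA/V².
KCL at the drain: ½ k_n (V_GS − V_TN)² = (V_DD − V_GS)/R.
Let x = V_GS − 1.4. Then 89.1 x² + x − 12.2 = 0, giving x = 0.364 V (positive root), so V_GS = 1.76 V.
I_D = (V_DD − V_GS)/R = (13.6 − 1.76) / 27.4 = 0.432 mA.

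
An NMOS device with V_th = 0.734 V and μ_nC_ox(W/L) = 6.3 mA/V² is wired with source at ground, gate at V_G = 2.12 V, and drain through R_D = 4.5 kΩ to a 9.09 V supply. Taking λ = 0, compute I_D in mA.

V_GS = V_G = 2.12 V, so V_ov = 2.12 − 0.734 = 1.39 V.
Assume saturation: I_D = ½ k_n V_ov² = 0.5 × 6.3 × 1.39² = 6.05 mA, giving V_DS = V_DD − I_D R_D = 9.09 − 6.05 × 4.5 = -18.1 V.
But -18.1 V < V_ov = 1.39 V, so the device is actually in triode.
In triode I_D = k_n[V_ov V_DS − ½ V_DS²] and I_D = (V_DD − V_DS)/R_D. Equating: 14.2 V_DS² − 40.29 V_DS + 9.09 = 0, giving V_DS = 0.247 V (the root below V_ov).
I_D = (9.09 − 0.247) / 4.5 = 1.97 mA.

I_D = 1.97 mA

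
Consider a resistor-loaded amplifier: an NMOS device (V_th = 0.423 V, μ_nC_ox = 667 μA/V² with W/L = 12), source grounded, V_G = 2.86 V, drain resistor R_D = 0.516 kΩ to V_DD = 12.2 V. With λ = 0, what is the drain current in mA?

I_D = 20.6 mA

V_GS = V_G = 2.86 V, so V_ov = 2.86 − 0.423 = 2.44 V.
k_n = μ_nC_ox · (W/L) = 8.004 mA/V².
Assume saturation: I_D = ½ k_n V_ov² = 0.5 × 8.004 × 2.44² = 23.8 mA, giving V_DS = V_DD − I_D R_D = 12.2 − 23.8 × 0.516 = -0.0642 V.
But -0.0642 V < V_ov = 2.44 V, so the device is actually in triode.
In triode I_D = k_n[V_ov V_DS − ½ V_DS²] and I_D = (V_DD − V_DS)/R_D. Equating: 2.07 V_DS² − 11.06 V_DS + 12.2 = 0, giving V_DS = 1.55 V (the root below V_ov).
I_D = (12.2 − 1.55) / 0.516 = 20.6 mA.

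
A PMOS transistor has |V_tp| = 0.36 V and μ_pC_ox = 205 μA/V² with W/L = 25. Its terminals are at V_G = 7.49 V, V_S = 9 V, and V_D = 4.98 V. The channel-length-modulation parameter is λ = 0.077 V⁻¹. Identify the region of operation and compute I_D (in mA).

V_SG = V_S − V_G = 9 − 7.49 = 1.51 V; V_SD = V_S − V_D = 9 − 4.98 = 4.02 V.
k_p = μ_pC_ox · (W/L) = 5.125 mA/V².
V_ov = V_SG − |V_tp| = 1.51 − 0.36 = 1.15 V.
Since V_SD = 4.02 V ≥ V_ov = 1.15 V, the device is in saturation.
I_D = ½ k_p V_ov² (1 + λ V_SD) = 0.5 × 5.125 × 1.15² × (1 + 0.077 × 4.02) = 4.44 mA.

Saturation; I_D = 4.44 mA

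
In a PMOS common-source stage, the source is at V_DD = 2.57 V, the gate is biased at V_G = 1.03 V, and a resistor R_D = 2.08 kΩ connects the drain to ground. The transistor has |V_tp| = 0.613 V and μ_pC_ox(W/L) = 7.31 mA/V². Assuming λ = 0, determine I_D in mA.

I_D = 1.15 mA

V_SG = V_DD − V_G = 2.57 − 1.03 = 1.54 V, so V_ov = 1.54 − 0.613 = 0.927 V.
Assume saturation: I_D = ½ k_p V_ov² = 0.5 × 7.31 × 0.927² = 3.14 mA, giving V_SD = V_DD − I_D R_D = 2.57 − 3.14 × 2.08 = -3.96 V.
But -3.96 V < V_ov = 0.927 V, so the device is actually in triode.
In triode I_D = k_p[V_ov V_SD − ½ V_SD²] and I_D = (V_DD − V_SD)/R_D. Equating: 7.6 V_SD² − 15.09 V_SD + 2.57 = 0, giving V_SD = 0.188 V (the root below V_ov).
I_D = (2.57 − 0.188) / 2.08 = 1.15 mA.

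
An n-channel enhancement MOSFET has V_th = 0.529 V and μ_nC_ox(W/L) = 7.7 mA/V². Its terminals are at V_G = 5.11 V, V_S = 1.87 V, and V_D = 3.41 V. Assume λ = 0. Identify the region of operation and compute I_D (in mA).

V_GS = V_G − V_S = 5.11 − 1.87 = 3.24 V; V_DS = V_D − V_S = 3.41 − 1.87 = 1.54 V.
V_ov = V_GS − V_th = 3.24 − 0.529 = 2.71 V.
Since V_DS = 1.54 V < V_ov = 2.71 V, the device is in the triode region.
I_D = k_n [V_ov · V_DS − ½ V_DS²] = 7.7 × [2.71 × 1.54 − 0.5 × 1.54²] = 23 mA.

Triode; I_D = 23.0 mA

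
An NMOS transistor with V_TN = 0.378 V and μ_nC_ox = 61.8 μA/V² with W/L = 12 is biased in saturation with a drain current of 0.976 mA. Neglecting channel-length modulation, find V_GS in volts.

V_GS = 2.00 V

k_n = μ_nC_ox · (W/L) = 0.7416 mA/V².
In saturation I_D = ½ k_n (V_GS − V_TN)², so V_GS − V_TN = √(2 I_D / k_n) = √(2 × 0.976 / 0.7416) = 1.62 V.
V_GS = 0.378 + 1.62 = 2 V.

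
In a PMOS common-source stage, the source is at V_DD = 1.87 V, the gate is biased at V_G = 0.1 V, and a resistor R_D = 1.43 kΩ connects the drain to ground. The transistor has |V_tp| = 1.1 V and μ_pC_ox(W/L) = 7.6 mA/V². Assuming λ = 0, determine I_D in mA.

I_D = 1.11 mA

V_SG = V_DD − V_G = 1.87 − 0.1 = 1.77 V, so V_ov = 1.77 − 1.1 = 0.67 V.
Assume saturation: I_D = ½ k_p V_ov² = 0.5 × 7.6 × 0.67² = 1.71 mA, giving V_SD = V_DD − I_D R_D = 1.87 − 1.71 × 1.43 = -0.569 V.
But -0.569 V < V_ov = 0.67 V, so the device is actually in triode.
In triode I_D = k_p[V_ov V_SD − ½ V_SD²] and I_D = (V_DD − V_SD)/R_D. Equating: 5.43 V_SD² − 8.282 V_SD + 1.87 = 0, giving V_SD = 0.276 V (the root below V_ov).
I_D = (1.87 − 0.276) / 1.43 = 1.11 mA.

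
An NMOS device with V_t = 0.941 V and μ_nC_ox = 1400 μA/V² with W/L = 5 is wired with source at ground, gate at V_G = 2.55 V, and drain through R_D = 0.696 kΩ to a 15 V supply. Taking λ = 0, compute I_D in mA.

V_GS = V_G = 2.55 V, so V_ov = 2.55 − 0.941 = 1.61 V.
k_n = μ_nC_ox · (W/L) = 7 mA/V².
Assume saturation: I_D = ½ k_n V_ov² = 0.5 × 7 × 1.61² = 9.06 mA, giving V_DS = V_DD − I_D R_D = 15 − 9.06 × 0.696 = 8.69 V.
V_DS = 8.69 V ≥ V_ov = 1.61 V, confirming saturation.

I_D = 9.06 mA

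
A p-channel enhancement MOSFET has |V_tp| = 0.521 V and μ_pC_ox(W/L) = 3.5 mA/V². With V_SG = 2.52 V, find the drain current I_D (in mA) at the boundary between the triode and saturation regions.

At the boundary V_SD = V_ov = V_SG − |V_tp| = 2.52 − 0.521 = 2 V.
I_D = ½ k_p V_ov² = 0.5 × 3.5 × 2² = 6.99 mA.

I_D = 6.99 mA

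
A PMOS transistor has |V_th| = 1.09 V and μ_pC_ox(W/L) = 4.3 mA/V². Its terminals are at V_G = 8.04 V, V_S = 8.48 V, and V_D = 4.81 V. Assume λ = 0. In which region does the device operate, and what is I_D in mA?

V_SG = V_S − V_G = 8.48 − 8.04 = 0.44 V; V_SD = V_S − V_D = 8.48 − 4.81 = 3.67 V.
V_SG = 0.44 V < |V_th| = 1.09 V, so the transistor is in cutoff.

Cutoff; I_D = 0 mA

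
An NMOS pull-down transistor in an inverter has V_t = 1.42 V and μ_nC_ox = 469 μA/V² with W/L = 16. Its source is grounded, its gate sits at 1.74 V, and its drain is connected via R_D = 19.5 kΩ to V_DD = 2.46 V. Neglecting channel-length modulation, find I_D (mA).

I_D = 0.123 mA

V_GS = V_G = 1.74 V, so V_ov = 1.74 − 1.42 = 0.32 V.
k_n = μ_nC_ox · (W/L) = 7.504 mA/V².
Assume saturation: I_D = ½ k_n V_ov² = 0.5 × 7.504 × 0.32² = 0.384 mA, giving V_DS = V_DD − I_D R_D = 2.46 − 0.384 × 19.5 = -5.03 V.
But -5.03 V < V_ov = 0.32 V, so the device is actually in triode.
In triode I_D = k_n[V_ov V_DS − ½ V_DS²] and I_D = (V_DD − V_DS)/R_D. Equating: 73.2 V_DS² − 47.82 V_DS + 2.46 = 0, giving V_DS = 0.0563 V (the root below V_ov).
I_D = (2.46 − 0.0563) / 19.5 = 0.123 mA.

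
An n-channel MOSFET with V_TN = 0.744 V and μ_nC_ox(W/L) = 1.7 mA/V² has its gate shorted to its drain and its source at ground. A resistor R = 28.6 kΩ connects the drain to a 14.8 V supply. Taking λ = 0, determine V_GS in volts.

With gate tied to drain, V_GS = V_DS ≥ V_GS − V_TN, so the device is in saturation.
KCL at the drain: ½ k_n (V_GS − V_TN)² = (V_DD − V_GS)/R.
Let x = V_GS − 0.744. Then 24.3 x² + x − 14.06 = 0, giving x = 0.74 V (positive root), so V_GS = 1.48 V.
I_D = (V_DD − V_GS)/R = (14.8 − 1.48) / 28.6 = 0.466 mA.

V_GS = 1.48 V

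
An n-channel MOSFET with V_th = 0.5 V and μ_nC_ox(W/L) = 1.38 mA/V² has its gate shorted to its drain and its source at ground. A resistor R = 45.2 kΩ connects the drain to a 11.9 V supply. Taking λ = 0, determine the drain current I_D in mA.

With gate tied to drain, V_GS = V_DS ≥ V_GS − V_th, so the device is in saturation.
KCL at the drain: ½ k_n (V_GS − V_th)² = (V_DD − V_GS)/R.
Let x = V_GS − 0.5. Then 31.2 x² + x − 11.4 = 0, giving x = 0.589 V (positive root), so V_GS = 1.09 V.
I_D = (V_DD − V_GS)/R = (11.9 − 1.09) / 45.2 = 0.239 mA.

I_D = 0.239 mA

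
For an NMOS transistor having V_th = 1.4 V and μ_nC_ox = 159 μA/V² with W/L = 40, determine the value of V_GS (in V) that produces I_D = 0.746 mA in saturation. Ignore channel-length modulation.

V_GS = 1.88 V

k_n = μ_nC_ox · (W/L) = 6.36 mA/V².
In saturation I_D = ½ k_n (V_GS − V_th)², so V_GS − V_th = √(2 I_D / k_n) = √(2 × 0.746 / 6.36) = 0.484 V.
V_GS = 1.4 + 0.484 = 1.88 V.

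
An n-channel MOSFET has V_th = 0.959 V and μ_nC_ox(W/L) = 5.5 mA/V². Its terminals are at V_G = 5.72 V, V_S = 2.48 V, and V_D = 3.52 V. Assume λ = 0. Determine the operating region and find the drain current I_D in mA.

Triode; I_D = 10.1 mA

V_GS = V_G − V_S = 5.72 − 2.48 = 3.24 V; V_DS = V_D − V_S = 3.52 − 2.48 = 1.04 V.
V_ov = V_GS − V_th = 3.24 − 0.959 = 2.28 V.
Since V_DS = 1.04 V < V_ov = 2.28 V, the device is in the triode region.
I_D = k_n [V_ov · V_DS − ½ V_DS²] = 5.5 × [2.28 × 1.04 − 0.5 × 1.04²] = 10.1 mA.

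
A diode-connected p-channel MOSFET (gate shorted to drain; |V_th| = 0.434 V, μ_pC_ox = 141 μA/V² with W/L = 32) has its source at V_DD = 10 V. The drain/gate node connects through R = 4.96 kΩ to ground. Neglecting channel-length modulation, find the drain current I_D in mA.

With gate tied to drain, V_SG = V_SD ≥ V_SG − |V_th|, so the device is in saturation.
k_p = μ_pC_ox · (W/L) = 4.512 mA/V².
KCL at the drain: ½ k_p (V_SG − |V_th|)² = (V_DD − V_SG)/R.
Let x = V_SG − 0.434. Then 11.2 x² + x − 9.566 = 0, giving x = 0.881 V (positive root), so V_SG = 1.31 V.
I_D = (V_DD − V_SG)/R = (10 − 1.31) / 4.96 = 1.75 mA.

I_D = 1.75 mA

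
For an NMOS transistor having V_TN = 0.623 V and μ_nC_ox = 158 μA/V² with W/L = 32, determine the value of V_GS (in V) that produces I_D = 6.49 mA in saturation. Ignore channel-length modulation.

k_n = μ_nC_ox · (W/L) = 5.056 mA/V².
In saturation I_D = ½ k_n (V_GS − V_TN)², so V_GS − V_TN = √(2 I_D / k_n) = √(2 × 6.49 / 5.056) = 1.6 V.
V_GS = 0.623 + 1.6 = 2.23 V.

V_GS = 2.23 V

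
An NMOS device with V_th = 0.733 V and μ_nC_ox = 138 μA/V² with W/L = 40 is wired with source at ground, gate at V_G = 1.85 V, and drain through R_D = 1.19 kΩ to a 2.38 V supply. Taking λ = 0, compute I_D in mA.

V_GS = V_G = 1.85 V, so V_ov = 1.85 − 0.733 = 1.12 V.
k_n = μ_nC_ox · (W/L) = 5.52 mA/V².
Assume saturation: I_D = ½ k_n V_ov² = 0.5 × 5.52 × 1.12² = 3.44 mA, giving V_DS = V_DD − I_D R_D = 2.38 − 3.44 × 1.19 = -1.72 V.
But -1.72 V < V_ov = 1.12 V, so the device is actually in triode.
In triode I_D = k_n[V_ov V_DS − ½ V_DS²] and I_D = (V_DD − V_DS)/R_D. Equating: 3.28 V_DS² − 8.337 V_DS + 2.38 = 0, giving V_DS = 0.328 V (the root below V_ov).
I_D = (2.38 − 0.328) / 1.19 = 1.72 mA.

I_D = 1.72 mA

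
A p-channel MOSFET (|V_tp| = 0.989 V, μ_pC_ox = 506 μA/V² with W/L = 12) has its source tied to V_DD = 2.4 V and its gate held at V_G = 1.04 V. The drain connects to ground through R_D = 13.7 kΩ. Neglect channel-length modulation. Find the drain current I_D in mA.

I_D = 0.169 mA

V_SG = V_DD − V_G = 2.4 − 1.04 = 1.36 V, so V_ov = 1.36 − 0.989 = 0.371 V.
k_p = μ_pC_ox · (W/L) = 6.072 mA/V².
Assume saturation: I_D = ½ k_p V_ov² = 0.5 × 6.072 × 0.371² = 0.418 mA, giving V_SD = V_DD − I_D R_D = 2.4 − 0.418 × 13.7 = -3.32 V.
But -3.32 V < V_ov = 0.371 V, so the device is actually in triode.
In triode I_D = k_p[V_ov V_SD − ½ V_SD²] and I_D = (V_DD − V_SD)/R_D. Equating: 41.6 V_SD² − 31.86 V_SD + 2.4 = 0, giving V_SD = 0.0847 V (the root below V_ov).
I_D = (2.4 − 0.0847) / 13.7 = 0.169 mA.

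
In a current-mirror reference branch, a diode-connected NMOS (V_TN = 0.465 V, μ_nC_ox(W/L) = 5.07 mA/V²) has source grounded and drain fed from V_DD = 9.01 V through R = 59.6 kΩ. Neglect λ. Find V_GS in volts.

With gate tied to drain, V_GS = V_DS ≥ V_GS − V_TN, so the device is in saturation.
KCL at the drain: ½ k_n (V_GS − V_TN)² = (V_DD − V_GS)/R.
Let x = V_GS − 0.465. Then 151 x² + x − 8.545 = 0, giving x = 0.235 V (positive root), so V_GS = 0.7 V.
I_D = (V_DD − V_GS)/R = (9.01 − 0.7) / 59.6 = 0.139 mA.

V_GS = 0.700 V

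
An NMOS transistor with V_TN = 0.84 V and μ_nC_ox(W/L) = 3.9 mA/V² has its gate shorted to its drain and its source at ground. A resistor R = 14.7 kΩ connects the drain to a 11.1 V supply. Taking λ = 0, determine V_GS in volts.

With gate tied to drain, V_GS = V_DS ≥ V_GS − V_TN, so the device is in saturation.
KCL at the drain: ½ k_n (V_GS − V_TN)² = (V_DD − V_GS)/R.
Let x = V_GS − 0.84. Then 28.7 x² + x − 10.26 = 0, giving x = 0.581 V (positive root), so V_GS = 1.42 V.
I_D = (V_DD − V_GS)/R = (11.1 − 1.42) / 14.7 = 0.658 mA.

V_GS = 1.42 V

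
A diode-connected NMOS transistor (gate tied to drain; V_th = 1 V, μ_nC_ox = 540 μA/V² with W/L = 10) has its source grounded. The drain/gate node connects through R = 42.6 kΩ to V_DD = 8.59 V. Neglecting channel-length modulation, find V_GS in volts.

V_GS = 1.25 V

With gate tied to drain, V_GS = V_DS ≥ V_GS − V_th, so the device is in saturation.
k_n = μ_nC_ox · (W/L) = 5.4 mA/V².
KCL at the drain: ½ k_n (V_GS − V_th)² = (V_DD − V_GS)/R.
Let x = V_GS − 1. Then 115 x² + x − 7.59 = 0, giving x = 0.253 V (positive root), so V_GS = 1.25 V.
I_D = (V_DD − V_GS)/R = (8.59 − 1.25) / 42.6 = 0.172 mA.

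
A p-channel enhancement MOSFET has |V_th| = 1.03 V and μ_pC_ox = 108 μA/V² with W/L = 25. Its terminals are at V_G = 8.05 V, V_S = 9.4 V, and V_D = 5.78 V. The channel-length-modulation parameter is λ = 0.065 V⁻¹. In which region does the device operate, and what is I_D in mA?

V_SG = V_S − V_G = 9.4 − 8.05 = 1.35 V; V_SD = V_S − V_D = 9.4 − 5.78 = 3.62 V.
k_p = μ_pC_ox · (W/L) = 2.7 mA/V².
V_ov = V_SG − |V_th| = 1.35 − 1.03 = 0.32 V.
Since V_SD = 3.62 V ≥ V_ov = 0.32 V, the device is in saturation.
I_D = ½ k_p V_ov² (1 + λ V_SD) = 0.5 × 2.7 × 0.32² × (1 + 0.065 × 3.62) = 0.171 mA.

Saturation; I_D = 0.171 mA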